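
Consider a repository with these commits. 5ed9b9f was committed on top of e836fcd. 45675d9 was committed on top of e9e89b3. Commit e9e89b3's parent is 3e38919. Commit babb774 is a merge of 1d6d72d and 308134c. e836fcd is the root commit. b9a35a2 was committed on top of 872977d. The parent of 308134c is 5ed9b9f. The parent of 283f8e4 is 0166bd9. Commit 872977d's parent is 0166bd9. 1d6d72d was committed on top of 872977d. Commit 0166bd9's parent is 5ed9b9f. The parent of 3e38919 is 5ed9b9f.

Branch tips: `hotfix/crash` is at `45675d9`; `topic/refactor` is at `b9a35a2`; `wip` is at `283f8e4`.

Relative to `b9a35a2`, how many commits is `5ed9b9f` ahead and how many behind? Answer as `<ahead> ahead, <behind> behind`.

0 ahead, 3 behind

Reachable from 5ed9b9f: {5ed9b9f, e836fcd}.
Reachable from b9a35a2: {0166bd9, 5ed9b9f, 872977d, b9a35a2, e836fcd}.
Only in 5ed9b9f's history (ahead): {} — 0.
Only in b9a35a2's history (behind): {0166bd9, 872977d, b9a35a2} — 3.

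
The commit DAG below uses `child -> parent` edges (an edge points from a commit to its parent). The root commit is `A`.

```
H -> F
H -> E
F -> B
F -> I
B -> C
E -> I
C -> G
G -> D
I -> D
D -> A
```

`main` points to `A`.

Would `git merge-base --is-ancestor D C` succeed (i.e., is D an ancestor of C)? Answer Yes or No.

Ancestors of C (commits reachable by following parents): {A, C, D, G}.
D is in that set, so it is an ancestor of C.

Yes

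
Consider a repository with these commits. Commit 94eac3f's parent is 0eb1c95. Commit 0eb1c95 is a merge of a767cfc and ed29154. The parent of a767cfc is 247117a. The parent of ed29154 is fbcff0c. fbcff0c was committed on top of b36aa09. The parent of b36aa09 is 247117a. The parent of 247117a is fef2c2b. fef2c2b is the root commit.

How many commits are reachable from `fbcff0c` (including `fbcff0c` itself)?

Walking parent pointers from fbcff0c: reachable set = {247117a, b36aa09, fbcff0c, fef2c2b}.
That is 4 commits.

4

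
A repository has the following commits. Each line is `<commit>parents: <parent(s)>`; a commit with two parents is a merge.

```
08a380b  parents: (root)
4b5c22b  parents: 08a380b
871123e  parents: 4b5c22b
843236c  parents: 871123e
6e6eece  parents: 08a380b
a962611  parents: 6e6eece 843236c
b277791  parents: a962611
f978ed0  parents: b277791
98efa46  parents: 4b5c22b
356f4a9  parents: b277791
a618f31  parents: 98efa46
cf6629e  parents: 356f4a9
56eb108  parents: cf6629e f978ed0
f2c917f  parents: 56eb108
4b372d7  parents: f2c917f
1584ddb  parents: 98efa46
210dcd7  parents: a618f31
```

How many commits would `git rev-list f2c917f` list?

Walking parent pointers from f2c917f: reachable set = {08a380b, 356f4a9, 4b5c22b, 56eb108, 6e6eece, 843236c, 871123e, a962611, b277791, cf6629e, f2c917f, f978ed0}.
That is 12 commits.

12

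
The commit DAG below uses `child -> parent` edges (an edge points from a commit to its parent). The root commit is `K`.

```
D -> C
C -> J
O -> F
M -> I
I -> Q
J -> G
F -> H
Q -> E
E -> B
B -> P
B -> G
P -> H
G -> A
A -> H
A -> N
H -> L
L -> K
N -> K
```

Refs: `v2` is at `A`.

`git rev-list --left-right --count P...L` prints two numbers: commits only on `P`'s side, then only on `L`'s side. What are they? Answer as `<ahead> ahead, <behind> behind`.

Reachable from P: {H, K, L, P}.
Reachable from L: {K, L}.
Only in P's history (ahead): {H, P} — 2.
Only in L's history (behind): {} — 0.

2 ahead, 0 behind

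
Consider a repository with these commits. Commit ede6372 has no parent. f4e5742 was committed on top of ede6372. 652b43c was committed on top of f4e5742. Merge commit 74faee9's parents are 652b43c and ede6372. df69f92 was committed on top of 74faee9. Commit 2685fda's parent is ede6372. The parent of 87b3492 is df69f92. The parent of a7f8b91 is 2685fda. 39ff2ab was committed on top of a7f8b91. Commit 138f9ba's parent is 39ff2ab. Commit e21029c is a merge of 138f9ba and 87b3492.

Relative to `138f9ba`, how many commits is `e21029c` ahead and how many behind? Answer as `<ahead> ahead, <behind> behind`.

6 ahead, 0 behind

Reachable from e21029c: {138f9ba, 2685fda, 39ff2ab, 652b43c, 74faee9, 87b3492, a7f8b91, df69f92, e21029c, ede6372, f4e5742}.
Reachable from 138f9ba: {138f9ba, 2685fda, 39ff2ab, a7f8b91, ede6372}.
Only in e21029c's history (ahead): {652b43c, 74faee9, 87b3492, df69f92, e21029c, f4e5742} — 6.
Only in 138f9ba's history (behind): {} — 0.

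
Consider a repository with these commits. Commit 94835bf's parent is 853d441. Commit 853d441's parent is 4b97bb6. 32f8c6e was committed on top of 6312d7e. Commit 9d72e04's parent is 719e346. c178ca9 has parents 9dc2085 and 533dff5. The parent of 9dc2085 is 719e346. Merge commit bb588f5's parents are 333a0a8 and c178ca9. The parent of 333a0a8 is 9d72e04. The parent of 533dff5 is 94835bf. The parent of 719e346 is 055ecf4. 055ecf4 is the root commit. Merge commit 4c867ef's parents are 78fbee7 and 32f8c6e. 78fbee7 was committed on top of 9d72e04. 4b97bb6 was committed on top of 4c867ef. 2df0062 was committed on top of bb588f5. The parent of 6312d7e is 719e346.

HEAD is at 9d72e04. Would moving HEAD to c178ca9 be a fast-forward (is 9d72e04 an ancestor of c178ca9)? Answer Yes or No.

Yes

A fast-forward from 9d72e04 to c178ca9 is possible iff 9d72e04 is an ancestor of c178ca9.
Ancestors of c178ca9: {055ecf4, 32f8c6e, 4b97bb6, 4c867ef, 533dff5, 6312d7e, 719e346, 78fbee7, 853d441, 94835bf, 9d72e04, 9dc2085, c178ca9}.
9d72e04 is among them, so fast-forward is possible.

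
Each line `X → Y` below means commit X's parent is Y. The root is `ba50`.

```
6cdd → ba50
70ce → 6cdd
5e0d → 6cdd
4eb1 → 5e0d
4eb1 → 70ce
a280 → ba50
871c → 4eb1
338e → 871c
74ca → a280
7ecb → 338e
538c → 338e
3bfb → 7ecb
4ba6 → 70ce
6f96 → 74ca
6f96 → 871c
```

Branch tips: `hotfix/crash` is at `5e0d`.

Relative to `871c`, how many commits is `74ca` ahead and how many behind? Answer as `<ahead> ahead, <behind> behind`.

Reachable from 74ca: {74ca, a280, ba50}.
Reachable from 871c: {4eb1, 5e0d, 6cdd, 70ce, 871c, ba50}.
Only in 74ca's history (ahead): {74ca, a280} — 2.
Only in 871c's history (behind): {4eb1, 5e0d, 6cdd, 70ce, 871c} — 5.

2 ahead, 5 behind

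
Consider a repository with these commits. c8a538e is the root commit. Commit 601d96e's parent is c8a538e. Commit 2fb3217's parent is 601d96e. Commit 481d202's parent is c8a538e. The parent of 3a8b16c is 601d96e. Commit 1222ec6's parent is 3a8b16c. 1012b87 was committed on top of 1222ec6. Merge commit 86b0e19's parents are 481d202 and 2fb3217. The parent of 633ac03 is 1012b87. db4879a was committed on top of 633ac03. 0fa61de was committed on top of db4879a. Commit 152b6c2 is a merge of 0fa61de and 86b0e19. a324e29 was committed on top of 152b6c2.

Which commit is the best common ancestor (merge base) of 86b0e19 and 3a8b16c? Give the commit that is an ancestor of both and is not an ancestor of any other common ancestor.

601d96e

Ancestors of 86b0e19: {2fb3217, 481d202, 601d96e, 86b0e19, c8a538e}.
Ancestors of 3a8b16c: {3a8b16c, 601d96e, c8a538e}.
Common ancestors: {601d96e, c8a538e}.
Among these, 601d96e is not an ancestor of any other common ancestor — it is the merge base.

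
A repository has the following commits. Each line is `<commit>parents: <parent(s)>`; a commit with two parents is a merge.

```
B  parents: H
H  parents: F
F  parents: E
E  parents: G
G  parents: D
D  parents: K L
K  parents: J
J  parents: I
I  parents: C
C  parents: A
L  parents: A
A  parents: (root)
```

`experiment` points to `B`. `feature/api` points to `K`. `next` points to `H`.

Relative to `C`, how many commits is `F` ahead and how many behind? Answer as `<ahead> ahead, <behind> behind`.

8 ahead, 0 behind

Reachable from F: {A, C, D, E, F, G, I, J, K, L}.
Reachable from C: {A, C}.
Only in F's history (ahead): {D, E, F, G, I, J, K, L} — 8.
Only in C's history (behind): {} — 0.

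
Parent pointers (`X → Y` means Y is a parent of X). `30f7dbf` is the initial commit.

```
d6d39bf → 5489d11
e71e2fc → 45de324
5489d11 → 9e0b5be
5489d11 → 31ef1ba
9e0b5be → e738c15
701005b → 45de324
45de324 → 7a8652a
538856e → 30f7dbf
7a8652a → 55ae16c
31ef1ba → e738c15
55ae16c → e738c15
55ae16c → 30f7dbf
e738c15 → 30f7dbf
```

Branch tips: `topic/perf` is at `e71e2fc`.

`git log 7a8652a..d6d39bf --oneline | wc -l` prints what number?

4

Reachable from d6d39bf: {30f7dbf, 31ef1ba, 5489d11, 9e0b5be, d6d39bf, e738c15}.
Reachable from 7a8652a: {30f7dbf, 55ae16c, 7a8652a, e738c15}.
In d6d39bf's history but not 7a8652a's: {31ef1ba, 5489d11, 9e0b5be, d6d39bf} — 4 commits.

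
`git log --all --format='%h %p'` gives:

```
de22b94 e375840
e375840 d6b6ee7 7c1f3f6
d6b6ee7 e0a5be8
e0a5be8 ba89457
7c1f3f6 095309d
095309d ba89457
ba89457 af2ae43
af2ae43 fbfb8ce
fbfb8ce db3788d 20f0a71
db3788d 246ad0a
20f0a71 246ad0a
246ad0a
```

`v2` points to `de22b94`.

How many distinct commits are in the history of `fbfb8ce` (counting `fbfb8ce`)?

4

Walking parent pointers from fbfb8ce: reachable set = {20f0a71, 246ad0a, db3788d, fbfb8ce}.
That is 4 commits.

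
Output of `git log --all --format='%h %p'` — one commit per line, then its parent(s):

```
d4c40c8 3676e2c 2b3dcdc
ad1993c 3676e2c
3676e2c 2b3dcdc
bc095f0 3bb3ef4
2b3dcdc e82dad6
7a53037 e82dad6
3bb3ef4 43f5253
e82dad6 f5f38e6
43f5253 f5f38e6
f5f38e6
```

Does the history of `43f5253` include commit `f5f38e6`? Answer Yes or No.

Ancestors of 43f5253 (commits reachable by following parents): {43f5253, f5f38e6}.
f5f38e6 is in that set, so it is an ancestor of 43f5253.

Yes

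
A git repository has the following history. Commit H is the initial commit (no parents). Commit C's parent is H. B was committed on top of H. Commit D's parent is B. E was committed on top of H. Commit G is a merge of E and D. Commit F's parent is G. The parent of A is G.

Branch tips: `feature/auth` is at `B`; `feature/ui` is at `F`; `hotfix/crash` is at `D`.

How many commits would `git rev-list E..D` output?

Reachable from D: {B, D, H}.
Reachable from E: {E, H}.
In D's history but not E's: {B, D} — 2 commits.

2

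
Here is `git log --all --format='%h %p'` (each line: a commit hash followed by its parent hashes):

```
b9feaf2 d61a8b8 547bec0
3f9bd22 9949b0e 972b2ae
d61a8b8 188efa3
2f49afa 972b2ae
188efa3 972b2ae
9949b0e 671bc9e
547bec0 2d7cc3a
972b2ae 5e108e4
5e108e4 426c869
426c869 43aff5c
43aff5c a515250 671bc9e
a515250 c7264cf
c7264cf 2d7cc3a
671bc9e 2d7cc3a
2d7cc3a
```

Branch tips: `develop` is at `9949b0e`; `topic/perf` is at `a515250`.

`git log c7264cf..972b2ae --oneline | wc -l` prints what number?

6

Reachable from 972b2ae: {2d7cc3a, 426c869, 43aff5c, 5e108e4, 671bc9e, 972b2ae, a515250, c7264cf}.
Reachable from c7264cf: {2d7cc3a, c7264cf}.
In 972b2ae's history but not c7264cf's: {426c869, 43aff5c, 5e108e4, 671bc9e, 972b2ae, a515250} — 6 commits.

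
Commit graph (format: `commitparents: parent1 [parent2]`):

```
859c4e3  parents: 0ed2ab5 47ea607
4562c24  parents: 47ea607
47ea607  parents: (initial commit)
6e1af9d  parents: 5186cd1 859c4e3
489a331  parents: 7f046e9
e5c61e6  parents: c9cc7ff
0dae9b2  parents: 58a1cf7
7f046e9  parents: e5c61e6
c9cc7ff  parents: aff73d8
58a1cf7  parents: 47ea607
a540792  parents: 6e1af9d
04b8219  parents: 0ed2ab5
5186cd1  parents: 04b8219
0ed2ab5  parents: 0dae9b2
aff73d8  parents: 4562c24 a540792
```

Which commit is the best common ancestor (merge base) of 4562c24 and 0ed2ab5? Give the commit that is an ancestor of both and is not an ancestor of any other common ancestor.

Ancestors of 4562c24: {4562c24, 47ea607}.
Ancestors of 0ed2ab5: {0dae9b2, 0ed2ab5, 47ea607, 58a1cf7}.
Common ancestors: {47ea607}.
The only common ancestor is 47ea607, so it is the merge base.

47ea607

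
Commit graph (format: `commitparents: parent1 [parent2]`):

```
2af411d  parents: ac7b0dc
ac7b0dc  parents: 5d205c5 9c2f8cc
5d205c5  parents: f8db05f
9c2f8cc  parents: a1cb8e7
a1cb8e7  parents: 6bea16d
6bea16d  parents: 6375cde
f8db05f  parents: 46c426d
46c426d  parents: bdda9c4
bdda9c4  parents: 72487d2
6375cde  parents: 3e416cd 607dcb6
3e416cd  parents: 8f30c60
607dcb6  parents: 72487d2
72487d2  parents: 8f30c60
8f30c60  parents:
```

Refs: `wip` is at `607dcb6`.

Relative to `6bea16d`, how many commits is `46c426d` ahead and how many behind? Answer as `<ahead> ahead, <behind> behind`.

2 ahead, 4 behind

Reachable from 46c426d: {46c426d, 72487d2, 8f30c60, bdda9c4}.
Reachable from 6bea16d: {3e416cd, 607dcb6, 6375cde, 6bea16d, 72487d2, 8f30c60}.
Only in 46c426d's history (ahead): {46c426d, bdda9c4} — 2.
Only in 6bea16d's history (behind): {3e416cd, 607dcb6, 6375cde, 6bea16d} — 4.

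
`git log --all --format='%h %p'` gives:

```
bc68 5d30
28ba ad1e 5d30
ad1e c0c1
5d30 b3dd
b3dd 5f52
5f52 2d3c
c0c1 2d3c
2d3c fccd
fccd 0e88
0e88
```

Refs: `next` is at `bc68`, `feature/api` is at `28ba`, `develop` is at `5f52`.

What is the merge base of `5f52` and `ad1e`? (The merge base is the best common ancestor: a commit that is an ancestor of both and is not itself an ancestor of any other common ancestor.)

Ancestors of 5f52: {0e88, 2d3c, 5f52, fccd}.
Ancestors of ad1e: {0e88, 2d3c, ad1e, c0c1, fccd}.
Common ancestors: {0e88, 2d3c, fccd}.
Among these, 2d3c is not an ancestor of any other common ancestor — it is the merge base.

2d3c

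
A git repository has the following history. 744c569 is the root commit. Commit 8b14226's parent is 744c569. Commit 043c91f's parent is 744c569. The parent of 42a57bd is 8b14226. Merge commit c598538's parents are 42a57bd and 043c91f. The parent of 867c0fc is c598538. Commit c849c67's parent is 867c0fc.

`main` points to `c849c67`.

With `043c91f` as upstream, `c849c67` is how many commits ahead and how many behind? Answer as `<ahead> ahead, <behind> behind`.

Reachable from c849c67: {043c91f, 42a57bd, 744c569, 867c0fc, 8b14226, c598538, c849c67}.
Reachable from 043c91f: {043c91f, 744c569}.
Only in c849c67's history (ahead): {42a57bd, 867c0fc, 8b14226, c598538, c849c67} — 5.
Only in 043c91f's history (behind): {} — 0.

5 ahead, 0 behind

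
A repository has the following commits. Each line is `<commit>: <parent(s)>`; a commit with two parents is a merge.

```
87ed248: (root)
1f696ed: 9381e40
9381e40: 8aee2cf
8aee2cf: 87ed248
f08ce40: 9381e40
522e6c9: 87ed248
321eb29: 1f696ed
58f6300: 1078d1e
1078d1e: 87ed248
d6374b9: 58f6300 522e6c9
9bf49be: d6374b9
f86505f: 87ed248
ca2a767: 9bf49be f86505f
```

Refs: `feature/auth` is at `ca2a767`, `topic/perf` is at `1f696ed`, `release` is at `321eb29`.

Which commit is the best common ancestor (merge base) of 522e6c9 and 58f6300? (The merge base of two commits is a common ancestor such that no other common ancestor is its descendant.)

Ancestors of 522e6c9: {522e6c9, 87ed248}.
Ancestors of 58f6300: {1078d1e, 58f6300, 87ed248}.
Common ancestors: {87ed248}.
The only common ancestor is 87ed248, so it is the merge base.

87ed248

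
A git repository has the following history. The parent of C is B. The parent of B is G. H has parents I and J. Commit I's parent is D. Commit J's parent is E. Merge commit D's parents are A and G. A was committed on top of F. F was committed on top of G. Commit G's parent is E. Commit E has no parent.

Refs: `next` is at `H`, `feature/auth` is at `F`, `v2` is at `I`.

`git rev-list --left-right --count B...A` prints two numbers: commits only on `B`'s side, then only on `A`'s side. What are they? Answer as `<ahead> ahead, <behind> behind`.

1 ahead, 2 behind

Reachable from B: {B, E, G}.
Reachable from A: {A, E, F, G}.
Only in B's history (ahead): {B} — 1.
Only in A's history (behind): {A, F} — 2.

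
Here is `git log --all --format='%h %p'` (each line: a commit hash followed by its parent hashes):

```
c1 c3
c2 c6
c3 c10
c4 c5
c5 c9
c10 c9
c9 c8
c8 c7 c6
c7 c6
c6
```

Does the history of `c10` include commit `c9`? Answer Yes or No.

Yes

Ancestors of c10 (commits reachable by following parents): {c10, c6, c7, c8, c9}.
c9 is in that set, so it is an ancestor of c10.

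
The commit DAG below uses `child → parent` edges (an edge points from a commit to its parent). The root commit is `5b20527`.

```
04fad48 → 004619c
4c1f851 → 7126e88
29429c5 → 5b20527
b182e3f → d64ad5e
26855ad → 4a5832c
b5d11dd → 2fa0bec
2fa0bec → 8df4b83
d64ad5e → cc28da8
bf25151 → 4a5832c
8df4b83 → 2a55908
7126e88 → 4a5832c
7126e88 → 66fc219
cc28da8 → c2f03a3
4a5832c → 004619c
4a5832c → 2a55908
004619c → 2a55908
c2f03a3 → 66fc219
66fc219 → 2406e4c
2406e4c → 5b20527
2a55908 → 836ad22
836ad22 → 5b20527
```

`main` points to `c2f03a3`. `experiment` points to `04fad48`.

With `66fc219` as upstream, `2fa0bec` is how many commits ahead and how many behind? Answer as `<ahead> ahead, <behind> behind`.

Reachable from 2fa0bec: {2a55908, 2fa0bec, 5b20527, 836ad22, 8df4b83}.
Reachable from 66fc219: {2406e4c, 5b20527, 66fc219}.
Only in 2fa0bec's history (ahead): {2a55908, 2fa0bec, 836ad22, 8df4b83} — 4.
Only in 66fc219's history (behind): {2406e4c, 66fc219} — 2.

4 ahead, 2 behind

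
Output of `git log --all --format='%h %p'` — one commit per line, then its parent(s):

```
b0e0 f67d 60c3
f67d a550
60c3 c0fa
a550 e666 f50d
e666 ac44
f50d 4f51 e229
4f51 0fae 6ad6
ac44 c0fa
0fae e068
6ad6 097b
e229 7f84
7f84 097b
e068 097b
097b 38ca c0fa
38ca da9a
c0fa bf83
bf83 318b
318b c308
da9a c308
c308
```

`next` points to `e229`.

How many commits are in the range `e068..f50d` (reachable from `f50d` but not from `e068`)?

Reachable from f50d: {097b, 0fae, 318b, 38ca, 4f51, 6ad6, 7f84, bf83, c0fa, c308, da9a, e068, e229, f50d}.
Reachable from e068: {097b, 318b, 38ca, bf83, c0fa, c308, da9a, e068}.
In f50d's history but not e068's: {0fae, 4f51, 6ad6, 7f84, e229, f50d} — 6 commits.

6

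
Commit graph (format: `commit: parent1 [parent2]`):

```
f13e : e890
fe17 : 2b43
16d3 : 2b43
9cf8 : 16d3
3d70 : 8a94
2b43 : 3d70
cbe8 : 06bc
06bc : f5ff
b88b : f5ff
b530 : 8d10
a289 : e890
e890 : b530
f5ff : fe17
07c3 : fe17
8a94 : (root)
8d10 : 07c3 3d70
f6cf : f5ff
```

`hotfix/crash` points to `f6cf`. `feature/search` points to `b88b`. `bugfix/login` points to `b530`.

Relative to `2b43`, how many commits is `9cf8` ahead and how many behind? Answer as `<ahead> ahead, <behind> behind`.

2 ahead, 0 behind

Reachable from 9cf8: {16d3, 2b43, 3d70, 8a94, 9cf8}.
Reachable from 2b43: {2b43, 3d70, 8a94}.
Only in 9cf8's history (ahead): {16d3, 9cf8} — 2.
Only in 2b43's history (behind): {} — 0.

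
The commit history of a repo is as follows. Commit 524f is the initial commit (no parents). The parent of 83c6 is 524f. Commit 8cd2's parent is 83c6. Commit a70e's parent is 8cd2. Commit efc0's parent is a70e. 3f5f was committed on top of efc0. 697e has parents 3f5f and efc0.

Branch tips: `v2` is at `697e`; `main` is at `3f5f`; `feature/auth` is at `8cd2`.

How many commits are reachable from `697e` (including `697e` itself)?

Walking parent pointers from 697e: reachable set = {3f5f, 524f, 697e, 83c6, 8cd2, a70e, efc0}.
That is 7 commits.

7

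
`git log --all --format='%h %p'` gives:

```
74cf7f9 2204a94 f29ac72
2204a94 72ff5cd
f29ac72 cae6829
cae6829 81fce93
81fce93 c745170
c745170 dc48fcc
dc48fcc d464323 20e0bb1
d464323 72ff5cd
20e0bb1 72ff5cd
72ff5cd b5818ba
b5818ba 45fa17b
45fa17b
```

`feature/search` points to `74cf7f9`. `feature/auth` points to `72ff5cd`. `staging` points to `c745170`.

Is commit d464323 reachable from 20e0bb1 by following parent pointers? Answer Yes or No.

No

Ancestors of 20e0bb1: {20e0bb1, 45fa17b, 72ff5cd, b5818ba}.
d464323 is not in that set, so it is not an ancestor of 20e0bb1.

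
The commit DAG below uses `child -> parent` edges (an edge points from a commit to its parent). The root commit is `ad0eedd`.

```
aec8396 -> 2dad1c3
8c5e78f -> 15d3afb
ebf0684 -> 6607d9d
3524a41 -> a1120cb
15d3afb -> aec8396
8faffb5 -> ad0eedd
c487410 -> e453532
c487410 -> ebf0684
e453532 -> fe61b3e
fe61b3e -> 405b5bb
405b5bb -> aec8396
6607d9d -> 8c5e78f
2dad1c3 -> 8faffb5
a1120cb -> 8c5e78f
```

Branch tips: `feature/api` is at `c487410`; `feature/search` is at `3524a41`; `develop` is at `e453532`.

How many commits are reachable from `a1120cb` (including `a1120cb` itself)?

Walking parent pointers from a1120cb: reachable set = {15d3afb, 2dad1c3, 8c5e78f, 8faffb5, a1120cb, ad0eedd, aec8396}.
That is 7 commits.

7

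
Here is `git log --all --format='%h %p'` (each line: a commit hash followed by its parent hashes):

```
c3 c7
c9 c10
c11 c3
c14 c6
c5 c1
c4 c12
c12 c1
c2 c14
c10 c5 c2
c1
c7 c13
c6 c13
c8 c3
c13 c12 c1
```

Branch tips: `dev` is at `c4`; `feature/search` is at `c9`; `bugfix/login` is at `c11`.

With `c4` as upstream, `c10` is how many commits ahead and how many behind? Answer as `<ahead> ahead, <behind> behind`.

6 ahead, 1 behind

Reachable from c10: {c1, c10, c12, c13, c14, c2, c5, c6}.
Reachable from c4: {c1, c12, c4}.
Only in c10's history (ahead): {c10, c13, c14, c2, c5, c6} — 6.
Only in c4's history (behind): {c4} — 1.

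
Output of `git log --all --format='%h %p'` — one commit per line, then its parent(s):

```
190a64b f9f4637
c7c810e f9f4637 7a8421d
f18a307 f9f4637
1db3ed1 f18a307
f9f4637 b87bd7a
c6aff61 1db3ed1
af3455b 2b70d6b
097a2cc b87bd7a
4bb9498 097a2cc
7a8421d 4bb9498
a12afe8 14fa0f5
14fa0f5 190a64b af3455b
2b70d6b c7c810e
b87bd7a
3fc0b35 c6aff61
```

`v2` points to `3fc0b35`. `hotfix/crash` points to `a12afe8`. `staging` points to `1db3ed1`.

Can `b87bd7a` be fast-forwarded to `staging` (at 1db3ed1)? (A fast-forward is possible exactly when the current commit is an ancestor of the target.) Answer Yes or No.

A fast-forward from b87bd7a to 1db3ed1 is possible iff b87bd7a is an ancestor of 1db3ed1.
Ancestors of 1db3ed1: {1db3ed1, b87bd7a, f18a307, f9f4637}.
b87bd7a is among them, so fast-forward is possible.

Yes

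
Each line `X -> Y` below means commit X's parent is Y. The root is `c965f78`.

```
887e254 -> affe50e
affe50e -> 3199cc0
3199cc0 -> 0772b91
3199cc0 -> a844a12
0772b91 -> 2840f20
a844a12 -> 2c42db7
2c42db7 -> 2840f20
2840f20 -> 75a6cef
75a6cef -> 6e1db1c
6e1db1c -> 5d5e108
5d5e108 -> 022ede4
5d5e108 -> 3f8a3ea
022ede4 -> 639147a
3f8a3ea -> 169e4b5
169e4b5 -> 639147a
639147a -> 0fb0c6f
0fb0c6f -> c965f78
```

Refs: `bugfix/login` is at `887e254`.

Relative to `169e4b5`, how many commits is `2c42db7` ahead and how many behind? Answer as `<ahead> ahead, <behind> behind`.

7 ahead, 0 behind

Reachable from 2c42db7: {022ede4, 0fb0c6f, 169e4b5, 2840f20, 2c42db7, 3f8a3ea, 5d5e108, 639147a, 6e1db1c, 75a6cef, c965f78}.
Reachable from 169e4b5: {0fb0c6f, 169e4b5, 639147a, c965f78}.
Only in 2c42db7's history (ahead): {022ede4, 2840f20, 2c42db7, 3f8a3ea, 5d5e108, 6e1db1c, 75a6cef} — 7.
Only in 169e4b5's history (behind): {} — 0.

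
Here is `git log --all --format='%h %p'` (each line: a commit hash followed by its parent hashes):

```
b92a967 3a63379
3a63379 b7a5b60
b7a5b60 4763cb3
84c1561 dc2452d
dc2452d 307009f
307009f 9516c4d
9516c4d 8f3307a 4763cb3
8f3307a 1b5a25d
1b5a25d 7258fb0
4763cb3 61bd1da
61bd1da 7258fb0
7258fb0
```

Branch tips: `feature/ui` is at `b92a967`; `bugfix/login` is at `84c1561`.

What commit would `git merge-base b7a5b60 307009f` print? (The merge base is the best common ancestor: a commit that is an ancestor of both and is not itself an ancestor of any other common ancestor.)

Ancestors of b7a5b60: {4763cb3, 61bd1da, 7258fb0, b7a5b60}.
Ancestors of 307009f: {1b5a25d, 307009f, 4763cb3, 61bd1da, 7258fb0, 8f3307a, 9516c4d}.
Common ancestors: {4763cb3, 61bd1da, 7258fb0}.
Among these, 4763cb3 is not an ancestor of any other common ancestor — it is the merge base.

4763cb3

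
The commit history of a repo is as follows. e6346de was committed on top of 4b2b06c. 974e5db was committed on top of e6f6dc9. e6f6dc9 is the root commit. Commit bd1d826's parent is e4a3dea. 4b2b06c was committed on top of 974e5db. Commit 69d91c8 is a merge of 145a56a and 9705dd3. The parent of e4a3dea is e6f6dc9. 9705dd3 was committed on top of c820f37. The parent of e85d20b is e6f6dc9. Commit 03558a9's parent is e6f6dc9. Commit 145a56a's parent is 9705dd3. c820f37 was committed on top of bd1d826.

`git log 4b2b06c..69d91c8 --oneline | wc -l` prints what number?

6

Reachable from 69d91c8: {145a56a, 69d91c8, 9705dd3, bd1d826, c820f37, e4a3dea, e6f6dc9}.
Reachable from 4b2b06c: {4b2b06c, 974e5db, e6f6dc9}.
In 69d91c8's history but not 4b2b06c's: {145a56a, 69d91c8, 9705dd3, bd1d826, c820f37, e4a3dea} — 6 commits.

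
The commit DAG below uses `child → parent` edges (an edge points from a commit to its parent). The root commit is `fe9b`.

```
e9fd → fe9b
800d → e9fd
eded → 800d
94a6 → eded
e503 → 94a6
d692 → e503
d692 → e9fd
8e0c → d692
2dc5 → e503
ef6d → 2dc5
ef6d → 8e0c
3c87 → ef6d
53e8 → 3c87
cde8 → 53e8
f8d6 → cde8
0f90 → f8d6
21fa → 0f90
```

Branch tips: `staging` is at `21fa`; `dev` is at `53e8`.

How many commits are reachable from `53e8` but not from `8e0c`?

4

Reachable from 53e8: {2dc5, 3c87, 53e8, 800d, 8e0c, 94a6, d692, e503, e9fd, eded, ef6d, fe9b}.
Reachable from 8e0c: {800d, 8e0c, 94a6, d692, e503, e9fd, eded, fe9b}.
In 53e8's history but not 8e0c's: {2dc5, 3c87, 53e8, ef6d} — 4 commits.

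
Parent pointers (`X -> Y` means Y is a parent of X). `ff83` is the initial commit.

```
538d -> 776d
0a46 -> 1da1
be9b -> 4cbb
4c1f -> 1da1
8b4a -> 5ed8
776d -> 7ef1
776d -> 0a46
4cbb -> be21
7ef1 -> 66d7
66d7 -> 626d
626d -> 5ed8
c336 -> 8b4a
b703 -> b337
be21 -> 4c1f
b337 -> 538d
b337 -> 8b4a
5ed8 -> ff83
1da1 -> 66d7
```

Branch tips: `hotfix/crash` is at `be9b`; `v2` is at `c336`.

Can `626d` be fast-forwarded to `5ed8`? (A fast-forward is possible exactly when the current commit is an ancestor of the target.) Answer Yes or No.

No

A fast-forward from 626d to 5ed8 is possible iff 626d is an ancestor of 5ed8.
Ancestors of 5ed8: {5ed8, ff83}.
626d is not among them, so fast-forward is not possible.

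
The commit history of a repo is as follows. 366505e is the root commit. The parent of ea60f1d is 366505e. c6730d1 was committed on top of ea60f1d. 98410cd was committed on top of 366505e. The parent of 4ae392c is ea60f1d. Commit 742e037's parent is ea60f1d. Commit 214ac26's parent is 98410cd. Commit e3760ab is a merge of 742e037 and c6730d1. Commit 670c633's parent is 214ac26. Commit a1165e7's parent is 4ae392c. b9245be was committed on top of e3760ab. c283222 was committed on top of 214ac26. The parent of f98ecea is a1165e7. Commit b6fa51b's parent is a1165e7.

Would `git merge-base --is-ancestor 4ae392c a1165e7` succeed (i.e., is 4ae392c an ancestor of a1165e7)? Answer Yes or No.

Yes

Ancestors of a1165e7 (commits reachable by following parents): {366505e, 4ae392c, a1165e7, ea60f1d}.
4ae392c is in that set, so it is an ancestor of a1165e7.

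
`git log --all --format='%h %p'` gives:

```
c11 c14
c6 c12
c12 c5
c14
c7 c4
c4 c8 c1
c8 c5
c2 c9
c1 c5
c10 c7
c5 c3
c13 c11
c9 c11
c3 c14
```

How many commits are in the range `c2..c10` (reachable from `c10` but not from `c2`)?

Reachable from c10: {c1, c10, c14, c3, c4, c5, c7, c8}.
Reachable from c2: {c11, c14, c2, c9}.
In c10's history but not c2's: {c1, c10, c3, c4, c5, c7, c8} — 7 commits.

7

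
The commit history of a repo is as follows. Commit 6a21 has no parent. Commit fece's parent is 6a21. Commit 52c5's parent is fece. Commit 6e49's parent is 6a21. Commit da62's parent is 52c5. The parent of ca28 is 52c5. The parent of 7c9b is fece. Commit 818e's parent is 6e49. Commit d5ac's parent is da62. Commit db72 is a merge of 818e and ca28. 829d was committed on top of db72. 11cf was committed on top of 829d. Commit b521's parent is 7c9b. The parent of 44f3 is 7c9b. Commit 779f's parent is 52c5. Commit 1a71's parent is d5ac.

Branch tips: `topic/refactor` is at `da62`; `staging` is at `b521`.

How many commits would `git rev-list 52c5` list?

3

Walking parent pointers from 52c5: reachable set = {52c5, 6a21, fece}.
That is 3 commits.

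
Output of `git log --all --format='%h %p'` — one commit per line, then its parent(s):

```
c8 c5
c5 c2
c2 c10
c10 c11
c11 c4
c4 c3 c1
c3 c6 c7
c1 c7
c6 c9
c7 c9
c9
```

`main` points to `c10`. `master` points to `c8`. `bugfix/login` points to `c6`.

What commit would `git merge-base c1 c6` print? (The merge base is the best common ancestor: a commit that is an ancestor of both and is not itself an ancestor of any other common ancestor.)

c9

Ancestors of c1: {c1, c7, c9}.
Ancestors of c6: {c6, c9}.
Common ancestors: {c9}.
The only common ancestor is c9, so it is the merge base.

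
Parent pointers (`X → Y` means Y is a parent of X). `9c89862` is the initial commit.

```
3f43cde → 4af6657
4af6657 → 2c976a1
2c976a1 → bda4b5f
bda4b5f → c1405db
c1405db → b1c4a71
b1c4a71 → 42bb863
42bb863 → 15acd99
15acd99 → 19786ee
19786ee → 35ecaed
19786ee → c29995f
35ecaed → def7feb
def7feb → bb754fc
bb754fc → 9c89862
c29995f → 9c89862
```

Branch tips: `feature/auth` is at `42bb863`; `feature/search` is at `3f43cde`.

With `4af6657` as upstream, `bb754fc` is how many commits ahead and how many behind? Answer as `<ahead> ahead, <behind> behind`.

0 ahead, 11 behind

Reachable from bb754fc: {9c89862, bb754fc}.
Reachable from 4af6657: {15acd99, 19786ee, 2c976a1, 35ecaed, 42bb863, 4af6657, 9c89862, b1c4a71, bb754fc, bda4b5f, c1405db, c29995f, def7feb}.
Only in bb754fc's history (ahead): {} — 0.
Only in 4af6657's history (behind): {15acd99, 19786ee, 2c976a1, 35ecaed, 42bb863, 4af6657, b1c4a71, bda4b5f, c1405db, c29995f, def7feb} — 11.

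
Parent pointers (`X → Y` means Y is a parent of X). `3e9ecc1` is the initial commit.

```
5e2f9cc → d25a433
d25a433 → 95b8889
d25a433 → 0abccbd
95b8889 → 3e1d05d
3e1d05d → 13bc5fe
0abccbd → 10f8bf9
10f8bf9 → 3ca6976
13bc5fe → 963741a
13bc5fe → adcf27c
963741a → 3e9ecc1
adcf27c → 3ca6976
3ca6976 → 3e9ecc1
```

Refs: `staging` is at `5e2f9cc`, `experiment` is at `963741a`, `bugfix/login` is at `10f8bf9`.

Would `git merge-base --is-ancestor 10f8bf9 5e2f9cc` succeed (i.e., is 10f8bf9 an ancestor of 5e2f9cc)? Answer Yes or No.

Ancestors of 5e2f9cc (commits reachable by following parents): {0abccbd, 10f8bf9, 13bc5fe, 3ca6976, 3e1d05d, 3e9ecc1, 5e2f9cc, 95b8889, 963741a, adcf27c, d25a433}.
10f8bf9 is in that set, so it is an ancestor of 5e2f9cc.

Yes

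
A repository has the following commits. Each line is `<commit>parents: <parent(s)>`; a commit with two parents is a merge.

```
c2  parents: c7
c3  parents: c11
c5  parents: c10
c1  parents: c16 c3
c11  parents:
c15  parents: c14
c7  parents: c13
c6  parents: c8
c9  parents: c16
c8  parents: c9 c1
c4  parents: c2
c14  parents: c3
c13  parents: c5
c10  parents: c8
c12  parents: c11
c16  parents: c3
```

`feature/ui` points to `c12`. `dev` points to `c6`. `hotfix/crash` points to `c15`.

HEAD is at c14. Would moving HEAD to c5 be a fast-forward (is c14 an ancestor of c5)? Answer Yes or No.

No

A fast-forward from c14 to c5 is possible iff c14 is an ancestor of c5.
Ancestors of c5: {c1, c10, c11, c16, c3, c5, c8, c9}.
c14 is not among them, so fast-forward is not possible.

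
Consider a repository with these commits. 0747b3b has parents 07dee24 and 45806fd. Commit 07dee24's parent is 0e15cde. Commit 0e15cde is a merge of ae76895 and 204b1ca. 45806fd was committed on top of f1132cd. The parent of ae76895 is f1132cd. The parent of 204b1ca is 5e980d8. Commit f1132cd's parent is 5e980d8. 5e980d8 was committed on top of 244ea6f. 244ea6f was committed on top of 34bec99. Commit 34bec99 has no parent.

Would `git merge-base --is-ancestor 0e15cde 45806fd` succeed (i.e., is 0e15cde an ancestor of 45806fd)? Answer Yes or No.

Ancestors of 45806fd: {244ea6f, 34bec99, 45806fd, 5e980d8, f1132cd}.
0e15cde is not in that set, so it is not an ancestor of 45806fd.

No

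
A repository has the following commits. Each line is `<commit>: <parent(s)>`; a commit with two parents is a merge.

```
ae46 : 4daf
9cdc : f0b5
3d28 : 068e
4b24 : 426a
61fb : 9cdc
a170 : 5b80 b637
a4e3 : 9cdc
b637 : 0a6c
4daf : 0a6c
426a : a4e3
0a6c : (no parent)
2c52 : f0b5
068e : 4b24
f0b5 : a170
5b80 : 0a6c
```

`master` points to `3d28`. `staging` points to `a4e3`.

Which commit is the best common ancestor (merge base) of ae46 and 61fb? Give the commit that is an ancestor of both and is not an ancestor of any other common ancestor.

Ancestors of ae46: {0a6c, 4daf, ae46}.
Ancestors of 61fb: {0a6c, 5b80, 61fb, 9cdc, a170, b637, f0b5}.
Common ancestors: {0a6c}.
The only common ancestor is 0a6c, so it is the merge base.

0a6c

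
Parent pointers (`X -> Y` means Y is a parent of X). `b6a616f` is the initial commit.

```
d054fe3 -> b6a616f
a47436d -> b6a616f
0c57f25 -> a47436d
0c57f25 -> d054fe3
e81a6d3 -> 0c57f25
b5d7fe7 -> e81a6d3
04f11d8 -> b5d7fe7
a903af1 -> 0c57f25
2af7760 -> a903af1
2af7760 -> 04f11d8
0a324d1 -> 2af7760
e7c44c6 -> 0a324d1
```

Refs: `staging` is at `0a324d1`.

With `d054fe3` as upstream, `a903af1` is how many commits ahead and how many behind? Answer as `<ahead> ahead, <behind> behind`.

Reachable from a903af1: {0c57f25, a47436d, a903af1, b6a616f, d054fe3}.
Reachable from d054fe3: {b6a616f, d054fe3}.
Only in a903af1's history (ahead): {0c57f25, a47436d, a903af1} — 3.
Only in d054fe3's history (behind): {} — 0.

3 ahead, 0 behind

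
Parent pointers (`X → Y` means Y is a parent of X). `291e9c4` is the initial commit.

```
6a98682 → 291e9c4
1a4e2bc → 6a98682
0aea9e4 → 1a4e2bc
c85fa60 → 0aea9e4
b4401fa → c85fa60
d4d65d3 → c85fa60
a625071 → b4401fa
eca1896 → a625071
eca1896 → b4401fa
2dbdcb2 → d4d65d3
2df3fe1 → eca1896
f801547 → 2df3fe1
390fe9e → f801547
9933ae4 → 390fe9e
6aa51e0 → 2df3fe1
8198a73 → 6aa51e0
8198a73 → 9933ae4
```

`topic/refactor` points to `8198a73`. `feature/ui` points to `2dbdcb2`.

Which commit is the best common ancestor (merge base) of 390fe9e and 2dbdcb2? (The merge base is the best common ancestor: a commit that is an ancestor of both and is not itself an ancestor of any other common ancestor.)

c85fa60

Ancestors of 390fe9e: {0aea9e4, 1a4e2bc, 291e9c4, 2df3fe1, 390fe9e, 6a98682, a625071, b4401fa, c85fa60, eca1896, f801547}.
Ancestors of 2dbdcb2: {0aea9e4, 1a4e2bc, 291e9c4, 2dbdcb2, 6a98682, c85fa60, d4d65d3}.
Common ancestors: {0aea9e4, 1a4e2bc, 291e9c4, 6a98682, c85fa60}.
Among these, c85fa60 is not an ancestor of any other common ancestor — it is the merge base.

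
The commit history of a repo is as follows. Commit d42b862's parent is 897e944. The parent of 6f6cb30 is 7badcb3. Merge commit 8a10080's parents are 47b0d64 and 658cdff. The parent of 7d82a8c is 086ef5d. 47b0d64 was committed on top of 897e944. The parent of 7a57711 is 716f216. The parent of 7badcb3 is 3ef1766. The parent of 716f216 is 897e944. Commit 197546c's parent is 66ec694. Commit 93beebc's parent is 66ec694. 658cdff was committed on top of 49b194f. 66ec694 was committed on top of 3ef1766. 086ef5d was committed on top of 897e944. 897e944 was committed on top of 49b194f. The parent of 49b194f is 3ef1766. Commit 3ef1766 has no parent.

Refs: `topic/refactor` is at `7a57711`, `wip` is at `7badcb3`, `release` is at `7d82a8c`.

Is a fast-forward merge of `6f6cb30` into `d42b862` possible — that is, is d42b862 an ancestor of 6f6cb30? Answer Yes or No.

No

A fast-forward from d42b862 to 6f6cb30 is possible iff d42b862 is an ancestor of 6f6cb30.
Ancestors of 6f6cb30: {3ef1766, 6f6cb30, 7badcb3}.
d42b862 is not among them, so fast-forward is not possible.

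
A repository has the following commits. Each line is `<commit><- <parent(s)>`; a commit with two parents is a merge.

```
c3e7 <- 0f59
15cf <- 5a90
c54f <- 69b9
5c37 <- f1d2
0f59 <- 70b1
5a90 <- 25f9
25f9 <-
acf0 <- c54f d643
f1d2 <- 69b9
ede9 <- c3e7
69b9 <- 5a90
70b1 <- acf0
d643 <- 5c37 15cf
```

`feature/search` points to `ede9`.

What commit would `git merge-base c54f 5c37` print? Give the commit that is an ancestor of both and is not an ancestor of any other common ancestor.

Ancestors of c54f: {25f9, 5a90, 69b9, c54f}.
Ancestors of 5c37: {25f9, 5a90, 5c37, 69b9, f1d2}.
Common ancestors: {25f9, 5a90, 69b9}.
Among these, 69b9 is not an ancestor of any other common ancestor — it is the merge base.

69b9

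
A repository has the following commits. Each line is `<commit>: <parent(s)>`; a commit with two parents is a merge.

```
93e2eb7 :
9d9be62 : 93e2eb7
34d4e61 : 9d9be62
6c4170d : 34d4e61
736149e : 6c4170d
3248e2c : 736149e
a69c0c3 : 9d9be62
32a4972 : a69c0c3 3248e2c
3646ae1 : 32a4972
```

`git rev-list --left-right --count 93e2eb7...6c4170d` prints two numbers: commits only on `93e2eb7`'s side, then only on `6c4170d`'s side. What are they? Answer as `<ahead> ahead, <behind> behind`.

0 ahead, 3 behind

Reachable from 93e2eb7: {93e2eb7}.
Reachable from 6c4170d: {34d4e61, 6c4170d, 93e2eb7, 9d9be62}.
Only in 93e2eb7's history (ahead): {} — 0.
Only in 6c4170d's history (behind): {34d4e61, 6c4170d, 9d9be62} — 3.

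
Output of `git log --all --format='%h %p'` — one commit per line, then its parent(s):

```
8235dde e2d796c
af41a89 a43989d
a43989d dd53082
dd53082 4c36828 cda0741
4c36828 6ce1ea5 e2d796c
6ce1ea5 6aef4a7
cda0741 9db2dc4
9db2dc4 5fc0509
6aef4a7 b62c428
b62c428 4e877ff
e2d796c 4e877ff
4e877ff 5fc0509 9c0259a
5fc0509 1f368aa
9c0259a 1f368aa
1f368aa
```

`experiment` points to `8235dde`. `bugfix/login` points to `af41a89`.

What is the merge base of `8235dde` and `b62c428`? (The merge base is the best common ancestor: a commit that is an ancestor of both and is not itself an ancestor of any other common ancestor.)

Ancestors of 8235dde: {1f368aa, 4e877ff, 5fc0509, 8235dde, 9c0259a, e2d796c}.
Ancestors of b62c428: {1f368aa, 4e877ff, 5fc0509, 9c0259a, b62c428}.
Common ancestors: {1f368aa, 4e877ff, 5fc0509, 9c0259a}.
Among these, 4e877ff is not an ancestor of any other common ancestor — it is the merge base.

4e877ff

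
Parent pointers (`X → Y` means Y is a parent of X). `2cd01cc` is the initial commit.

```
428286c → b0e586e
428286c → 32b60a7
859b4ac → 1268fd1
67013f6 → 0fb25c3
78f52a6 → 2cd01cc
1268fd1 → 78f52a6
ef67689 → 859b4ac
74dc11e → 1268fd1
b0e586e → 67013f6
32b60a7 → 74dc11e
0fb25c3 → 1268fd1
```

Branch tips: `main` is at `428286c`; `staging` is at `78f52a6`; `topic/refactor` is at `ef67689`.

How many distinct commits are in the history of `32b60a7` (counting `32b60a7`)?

Walking parent pointers from 32b60a7: reachable set = {1268fd1, 2cd01cc, 32b60a7, 74dc11e, 78f52a6}.
That is 5 commits.

5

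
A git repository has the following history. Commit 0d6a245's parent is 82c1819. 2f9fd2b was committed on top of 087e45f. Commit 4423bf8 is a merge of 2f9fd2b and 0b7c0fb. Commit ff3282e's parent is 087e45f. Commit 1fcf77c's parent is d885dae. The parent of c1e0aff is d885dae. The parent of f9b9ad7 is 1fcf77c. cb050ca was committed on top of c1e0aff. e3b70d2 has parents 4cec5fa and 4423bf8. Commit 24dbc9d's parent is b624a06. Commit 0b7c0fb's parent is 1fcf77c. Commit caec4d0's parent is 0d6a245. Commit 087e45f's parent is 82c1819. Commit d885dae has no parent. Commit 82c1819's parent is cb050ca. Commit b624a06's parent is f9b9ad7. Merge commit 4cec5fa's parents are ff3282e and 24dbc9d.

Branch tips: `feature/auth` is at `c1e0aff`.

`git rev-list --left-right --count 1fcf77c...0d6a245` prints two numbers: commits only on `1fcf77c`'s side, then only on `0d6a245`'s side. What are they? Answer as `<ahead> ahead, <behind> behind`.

1 ahead, 4 behind

Reachable from 1fcf77c: {1fcf77c, d885dae}.
Reachable from 0d6a245: {0d6a245, 82c1819, c1e0aff, cb050ca, d885dae}.
Only in 1fcf77c's history (ahead): {1fcf77c} — 1.
Only in 0d6a245's history (behind): {0d6a245, 82c1819, c1e0aff, cb050ca} — 4.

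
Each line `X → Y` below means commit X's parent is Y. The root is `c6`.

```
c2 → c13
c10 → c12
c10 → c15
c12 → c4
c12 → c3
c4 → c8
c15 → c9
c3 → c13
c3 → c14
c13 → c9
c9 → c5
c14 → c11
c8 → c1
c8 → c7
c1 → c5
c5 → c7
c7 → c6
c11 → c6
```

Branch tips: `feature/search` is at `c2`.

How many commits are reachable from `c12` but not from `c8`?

7

Reachable from c12: {c1, c11, c12, c13, c14, c3, c4, c5, c6, c7, c8, c9}.
Reachable from c8: {c1, c5, c6, c7, c8}.
In c12's history but not c8's: {c11, c12, c13, c14, c3, c4, c9} — 7 commits.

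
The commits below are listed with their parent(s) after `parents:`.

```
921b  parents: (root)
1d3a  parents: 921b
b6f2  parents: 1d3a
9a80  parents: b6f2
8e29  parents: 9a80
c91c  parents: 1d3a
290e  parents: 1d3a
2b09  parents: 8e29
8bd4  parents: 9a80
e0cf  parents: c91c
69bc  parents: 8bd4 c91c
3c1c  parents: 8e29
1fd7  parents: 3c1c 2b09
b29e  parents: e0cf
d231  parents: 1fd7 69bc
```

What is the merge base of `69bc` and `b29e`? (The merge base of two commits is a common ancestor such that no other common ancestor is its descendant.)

c91c

Ancestors of 69bc: {1d3a, 69bc, 8bd4, 921b, 9a80, b6f2, c91c}.
Ancestors of b29e: {1d3a, 921b, b29e, c91c, e0cf}.
Common ancestors: {1d3a, 921b, c91c}.
Among these, c91c is not an ancestor of any other common ancestor — it is the merge base.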